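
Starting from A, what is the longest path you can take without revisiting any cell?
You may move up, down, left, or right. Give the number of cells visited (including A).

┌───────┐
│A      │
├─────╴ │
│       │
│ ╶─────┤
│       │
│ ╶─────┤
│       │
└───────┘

Finding longest simple path using DFS:
Start: (0, 0)
Longest path visits 13 cells
Path: A → right → right → right → down → left → left → left → down → down → right → right → right

Solution:

┌───────┐
│A → → ↓│
├─────╴ │
│↓ ← ← ↲│
│ ╶─────┤
│↓      │
│ ╶─────┤
│↳ → → B│
└───────┘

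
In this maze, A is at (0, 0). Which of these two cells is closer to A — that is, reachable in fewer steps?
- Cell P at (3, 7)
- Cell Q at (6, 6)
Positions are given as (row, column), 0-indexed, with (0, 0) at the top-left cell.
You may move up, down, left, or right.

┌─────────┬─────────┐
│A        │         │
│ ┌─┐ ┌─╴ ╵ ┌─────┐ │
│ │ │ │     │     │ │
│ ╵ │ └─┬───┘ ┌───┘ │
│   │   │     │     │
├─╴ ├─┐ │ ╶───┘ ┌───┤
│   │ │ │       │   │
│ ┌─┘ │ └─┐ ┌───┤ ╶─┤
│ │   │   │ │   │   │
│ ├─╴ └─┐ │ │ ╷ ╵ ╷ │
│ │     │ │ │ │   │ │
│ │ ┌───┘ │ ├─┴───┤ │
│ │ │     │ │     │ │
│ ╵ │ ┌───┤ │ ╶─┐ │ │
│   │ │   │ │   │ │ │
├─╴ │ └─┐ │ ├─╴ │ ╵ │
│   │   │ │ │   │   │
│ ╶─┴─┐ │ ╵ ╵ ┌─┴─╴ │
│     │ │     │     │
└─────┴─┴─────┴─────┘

Shortest path A → P at (3, 7): 16 steps
Shortest path A → Q at (6, 6): 30 steps

P is closer (16 steps vs 30 steps).

Path to P:

┌─────────┬─────────┐
│A → → → ↓│↱ → → → ↓│
│ ┌─┐ ┌─╴ ╵ ┌─────┐ │
│ │ │ │  ↳ ↑│     │↓│
│ ╵ │ └─┬───┘ ┌───┘ │
│   │   │     │↓ ← ↲│
├─╴ ├─┐ │ ╶───┘ ┌───┤
│   │ │ │      P│   │
│ ┌─┘ │ └─┐ ┌───┤ ╶─┤
│ │   │   │ │   │   │
│ ├─╴ └─┐ │ │ ╷ ╵ ╷ │
│ │     │ │ │ │   │ │
│ │ ┌───┘ │ ├─┴───┤ │
│ │ │     │ │     │ │
│ ╵ │ ┌───┤ │ ╶─┐ │ │
│   │ │   │ │   │ │ │
├─╴ │ └─┐ │ ├─╴ │ ╵ │
│   │   │ │ │   │   │
│ ╶─┴─┐ │ ╵ ╵ ┌─┴─╴ │
│     │ │     │     │
└─────┴─┴─────┴─────┘

Path to Q:

┌─────────┬─────────┐
│A → → → ↓│↱ → → → ↓│
│ ┌─┐ ┌─╴ ╵ ┌─────┐ │
│ │ │ │  ↳ ↑│     │↓│
│ ╵ │ └─┬───┘ ┌───┘ │
│   │   │     │↓ ← ↲│
├─╴ ├─┐ │ ╶───┘ ┌───┤
│   │ │ │  ↓ ← ↲│   │
│ ┌─┘ │ └─┐ ┌───┤ ╶─┤
│ │   │   │↓│   │   │
│ ├─╴ └─┐ │ │ ╷ ╵ ╷ │
│ │     │ │↓│ │   │ │
│ │ ┌───┘ │ ├─┴───┤ │
│ │ │     │↓│Q    │ │
│ ╵ │ ┌───┤ │ ╶─┐ │ │
│   │ │   │↓│↑ ↰│ │ │
├─╴ │ └─┐ │ ├─╴ │ ╵ │
│   │   │ │↓│↱ ↑│   │
│ ╶─┴─┐ │ ╵ ╵ ┌─┴─╴ │
│     │ │  ↳ ↑│     │
└─────┴─┴─────┴─────┘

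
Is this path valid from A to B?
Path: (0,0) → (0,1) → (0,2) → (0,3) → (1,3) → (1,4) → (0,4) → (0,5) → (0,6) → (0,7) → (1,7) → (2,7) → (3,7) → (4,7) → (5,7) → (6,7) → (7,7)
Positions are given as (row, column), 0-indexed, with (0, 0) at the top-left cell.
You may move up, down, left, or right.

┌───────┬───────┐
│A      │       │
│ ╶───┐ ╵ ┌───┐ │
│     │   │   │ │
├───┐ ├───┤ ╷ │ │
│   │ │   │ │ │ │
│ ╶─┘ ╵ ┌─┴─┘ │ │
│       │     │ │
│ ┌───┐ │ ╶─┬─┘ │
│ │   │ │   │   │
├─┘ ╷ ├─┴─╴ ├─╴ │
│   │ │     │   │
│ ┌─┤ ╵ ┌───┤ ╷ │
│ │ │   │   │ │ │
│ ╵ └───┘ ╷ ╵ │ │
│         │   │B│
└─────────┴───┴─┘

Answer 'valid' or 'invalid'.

Checking path validity:
Result: All consecutive moves are passable.

valid

Correct solution:

┌───────┬───────┐
│A → → ↓│↱ → → ↓│
│ ╶───┐ ╵ ┌───┐ │
│     │↳ ↑│   │↓│
├───┐ ├───┤ ╷ │ │
│   │ │   │ │ │↓│
│ ╶─┘ ╵ ┌─┴─┘ │ │
│       │     │↓│
│ ┌───┐ │ ╶─┬─┘ │
│ │   │ │   │  ↓│
├─┘ ╷ ├─┴─╴ ├─╴ │
│   │ │     │  ↓│
│ ┌─┤ ╵ ┌───┤ ╷ │
│ │ │   │   │ │↓│
│ ╵ └───┘ ╷ ╵ │ │
│         │   │B│
└─────────┴───┴─┘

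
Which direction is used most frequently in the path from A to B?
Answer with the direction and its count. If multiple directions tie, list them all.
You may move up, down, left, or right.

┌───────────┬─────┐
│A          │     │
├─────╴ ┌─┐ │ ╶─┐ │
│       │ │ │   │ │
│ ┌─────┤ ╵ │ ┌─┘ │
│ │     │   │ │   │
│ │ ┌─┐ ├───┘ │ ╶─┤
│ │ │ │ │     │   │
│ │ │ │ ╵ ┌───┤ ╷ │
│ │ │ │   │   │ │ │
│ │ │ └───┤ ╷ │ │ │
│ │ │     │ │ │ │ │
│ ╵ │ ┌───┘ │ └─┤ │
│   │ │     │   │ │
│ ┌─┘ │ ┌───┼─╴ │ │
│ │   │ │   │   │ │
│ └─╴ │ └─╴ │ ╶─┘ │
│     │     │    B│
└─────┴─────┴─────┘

Directions: right, right, right, down, left, left, left, down, down, down, down, down, right, up, up, up, up, right, right, down, down, right, up, right, right, up, up, up, right, right, down, down, left, down, right, down, down, down, down, down
Counts: {'right': 12, 'down': 16, 'left': 4, 'up': 8}
Most common: down (16 times)

Solution:

┌───────────┬─────┐
│A → → ↓    │↱ → ↓│
├─────╴ ┌─┐ │ ╶─┐ │
│↓ ← ← ↲│ │ │↑  │↓│
│ ┌─────┤ ╵ │ ┌─┘ │
│↓│↱ → ↓│   │↑│↓ ↲│
│ │ ┌─┐ ├───┘ │ ╶─┤
│↓│↑│ │↓│↱ → ↑│↳ ↓│
│ │ │ │ ╵ ┌───┤ ╷ │
│↓│↑│ │↳ ↑│   │ │↓│
│ │ │ └───┤ ╷ │ │ │
│↓│↑│     │ │ │ │↓│
│ ╵ │ ┌───┘ │ └─┤ │
│↳ ↑│ │     │   │↓│
│ ┌─┘ │ ┌───┼─╴ │ │
│ │   │ │   │   │↓│
│ └─╴ │ └─╴ │ ╶─┘ │
│     │     │    B│
└─────┴─────┴─────┘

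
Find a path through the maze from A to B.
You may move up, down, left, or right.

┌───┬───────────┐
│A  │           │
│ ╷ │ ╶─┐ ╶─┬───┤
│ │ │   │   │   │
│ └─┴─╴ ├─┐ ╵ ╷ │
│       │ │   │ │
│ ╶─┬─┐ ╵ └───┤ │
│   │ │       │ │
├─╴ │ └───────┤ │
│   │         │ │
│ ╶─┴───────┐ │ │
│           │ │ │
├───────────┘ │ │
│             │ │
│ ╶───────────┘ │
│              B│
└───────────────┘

Finding the shortest path through the maze:
Path length: 22 steps
Directions: down → down → right → right → right → up → left → up → right → right → down → right → down → right → up → right → down → down → down → down → down → down

Solution:

┌───┬───────────┐
│A  │↱ → ↓      │
│ ╷ │ ╶─┐ ╶─┬───┤
│↓│ │↑ ↰│↳ ↓│↱ ↓│
│ └─┴─╴ ├─┐ ╵ ╷ │
│↳ → → ↑│ │↳ ↑│↓│
│ ╶─┬─┐ ╵ └───┤ │
│   │ │       │↓│
├─╴ │ └───────┤ │
│   │         │↓│
│ ╶─┴───────┐ │ │
│           │ │↓│
├───────────┘ │ │
│             │↓│
│ ╶───────────┘ │
│              B│
└───────────────┘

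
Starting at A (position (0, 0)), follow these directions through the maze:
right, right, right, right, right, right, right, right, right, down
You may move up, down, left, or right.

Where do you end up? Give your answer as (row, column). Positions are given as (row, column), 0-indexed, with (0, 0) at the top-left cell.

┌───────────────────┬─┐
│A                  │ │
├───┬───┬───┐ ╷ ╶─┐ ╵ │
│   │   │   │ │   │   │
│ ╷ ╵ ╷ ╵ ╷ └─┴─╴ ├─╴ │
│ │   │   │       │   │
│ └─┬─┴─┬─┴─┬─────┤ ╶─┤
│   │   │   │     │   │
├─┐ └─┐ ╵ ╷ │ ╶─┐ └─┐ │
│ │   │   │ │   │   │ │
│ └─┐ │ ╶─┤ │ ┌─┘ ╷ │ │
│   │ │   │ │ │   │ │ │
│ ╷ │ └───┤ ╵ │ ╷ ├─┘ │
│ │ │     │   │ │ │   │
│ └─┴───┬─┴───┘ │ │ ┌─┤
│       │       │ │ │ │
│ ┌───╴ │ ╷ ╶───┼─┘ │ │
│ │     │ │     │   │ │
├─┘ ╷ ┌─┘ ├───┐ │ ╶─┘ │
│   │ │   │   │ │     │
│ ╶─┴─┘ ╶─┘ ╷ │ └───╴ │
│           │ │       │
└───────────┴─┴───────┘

Following directions step by step:
Start: (0, 0)
  right: (0, 0) → (0, 1)
  right: (0, 1) → (0, 2)
  right: (0, 2) → (0, 3)
  right: (0, 3) → (0, 4)
  right: (0, 4) → (0, 5)
  right: (0, 5) → (0, 6)
  right: (0, 6) → (0, 7)
  right: (0, 7) → (0, 8)
  right: (0, 8) → (0, 9)
  down: (0, 9) → (1, 9)
Final position: (1, 9)

Path taken:

┌───────────────────┬─┐
│A → → → → → → → → ↓│ │
├───┬───┬───┐ ╷ ╶─┐ ╵ │
│   │   │   │ │   │B  │
│ ╷ ╵ ╷ ╵ ╷ └─┴─╴ ├─╴ │
│ │   │   │       │   │
│ └─┬─┴─┬─┴─┬─────┤ ╶─┤
│   │   │   │     │   │
├─┐ └─┐ ╵ ╷ │ ╶─┐ └─┐ │
│ │   │   │ │   │   │ │
│ └─┐ │ ╶─┤ │ ┌─┘ ╷ │ │
│   │ │   │ │ │   │ │ │
│ ╷ │ └───┤ ╵ │ ╷ ├─┘ │
│ │ │     │   │ │ │   │
│ └─┴───┬─┴───┘ │ │ ┌─┤
│       │       │ │ │ │
│ ┌───╴ │ ╷ ╶───┼─┘ │ │
│ │     │ │     │   │ │
├─┘ ╷ ┌─┘ ├───┐ │ ╶─┘ │
│   │ │   │   │ │     │
│ ╶─┴─┘ ╶─┘ ╷ │ └───╴ │
│           │ │       │
└───────────┴─┴───────┘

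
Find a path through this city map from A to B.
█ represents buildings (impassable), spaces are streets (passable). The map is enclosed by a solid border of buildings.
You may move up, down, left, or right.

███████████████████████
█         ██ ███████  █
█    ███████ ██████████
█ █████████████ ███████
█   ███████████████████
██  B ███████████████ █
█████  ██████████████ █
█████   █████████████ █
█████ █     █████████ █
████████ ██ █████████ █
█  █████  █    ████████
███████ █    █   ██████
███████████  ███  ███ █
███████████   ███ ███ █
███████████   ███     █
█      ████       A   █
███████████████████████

Finding the shortest path from A to B:
Movement: cardinal only
Path length: 24 steps
Directions: up → left → up → up → left → up → left → left → up → left → left → left → up → up → left → left → left → left → up → left → up → left → up → left

Solution:

███████████████████████
█         ██ ███████  █
█    ███████ ██████████
█ █████████████ ███████
█   ███████████████████
██  B↰███████████████ █
█████↑↰██████████████ █
█████ ↑↰█████████████ █
█████ █↑←←←↰█████████ █
████████ ██↑█████████ █
█  █████  █↑←←↰████████
███████ █    █↑←↰██████
███████████  ███↑↰███ █
███████████   ███↑███ █
███████████   ███↑↰   █
█      ████       A   █
███████████████████████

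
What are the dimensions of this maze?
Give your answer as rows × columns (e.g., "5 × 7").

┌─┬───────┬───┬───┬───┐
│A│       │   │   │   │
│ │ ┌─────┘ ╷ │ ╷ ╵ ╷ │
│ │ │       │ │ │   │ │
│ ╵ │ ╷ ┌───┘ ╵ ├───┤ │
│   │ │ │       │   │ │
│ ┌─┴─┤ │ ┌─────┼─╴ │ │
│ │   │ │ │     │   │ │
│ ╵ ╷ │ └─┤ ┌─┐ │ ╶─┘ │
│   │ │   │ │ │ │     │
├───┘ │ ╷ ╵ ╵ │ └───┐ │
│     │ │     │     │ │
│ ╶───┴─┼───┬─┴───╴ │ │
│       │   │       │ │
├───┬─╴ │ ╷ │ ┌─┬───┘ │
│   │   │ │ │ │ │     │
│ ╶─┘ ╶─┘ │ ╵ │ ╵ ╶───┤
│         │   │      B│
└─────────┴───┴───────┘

Counting the maze dimensions:
Rows (vertical): 9
Columns (horizontal): 11
Dimensions: 9 × 11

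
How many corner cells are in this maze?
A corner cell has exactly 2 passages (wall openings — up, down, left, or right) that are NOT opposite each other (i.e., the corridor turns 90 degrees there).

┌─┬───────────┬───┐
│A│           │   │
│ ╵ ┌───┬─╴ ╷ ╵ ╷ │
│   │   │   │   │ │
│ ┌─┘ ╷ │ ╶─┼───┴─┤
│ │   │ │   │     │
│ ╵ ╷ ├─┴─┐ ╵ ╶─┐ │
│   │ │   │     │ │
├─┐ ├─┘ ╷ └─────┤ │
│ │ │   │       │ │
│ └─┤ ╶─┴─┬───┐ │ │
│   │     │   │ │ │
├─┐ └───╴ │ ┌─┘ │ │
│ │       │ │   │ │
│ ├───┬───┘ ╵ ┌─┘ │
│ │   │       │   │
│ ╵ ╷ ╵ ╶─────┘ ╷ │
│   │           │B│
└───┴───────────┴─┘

Counting corner cells (2 non-opposite passages):
Total corners: 42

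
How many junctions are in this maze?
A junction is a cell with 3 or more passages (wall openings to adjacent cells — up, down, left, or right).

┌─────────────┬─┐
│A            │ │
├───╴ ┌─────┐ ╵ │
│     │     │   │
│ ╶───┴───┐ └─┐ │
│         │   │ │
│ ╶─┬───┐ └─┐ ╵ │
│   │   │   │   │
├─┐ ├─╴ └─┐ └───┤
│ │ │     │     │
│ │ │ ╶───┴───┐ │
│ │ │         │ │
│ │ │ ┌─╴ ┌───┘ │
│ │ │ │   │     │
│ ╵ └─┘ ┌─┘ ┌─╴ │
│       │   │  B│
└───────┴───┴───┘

Checking each cell for number of passages:

Junctions found (3+ passages):
  (0, 2): 3 passages
  (1, 7): 3 passages
  (2, 0): 3 passages
  (4, 3): 3 passages
  (5, 2): 3 passages
  (5, 4): 3 passages
  (6, 7): 3 passages
  (7, 1): 3 passages
Total junctions: 8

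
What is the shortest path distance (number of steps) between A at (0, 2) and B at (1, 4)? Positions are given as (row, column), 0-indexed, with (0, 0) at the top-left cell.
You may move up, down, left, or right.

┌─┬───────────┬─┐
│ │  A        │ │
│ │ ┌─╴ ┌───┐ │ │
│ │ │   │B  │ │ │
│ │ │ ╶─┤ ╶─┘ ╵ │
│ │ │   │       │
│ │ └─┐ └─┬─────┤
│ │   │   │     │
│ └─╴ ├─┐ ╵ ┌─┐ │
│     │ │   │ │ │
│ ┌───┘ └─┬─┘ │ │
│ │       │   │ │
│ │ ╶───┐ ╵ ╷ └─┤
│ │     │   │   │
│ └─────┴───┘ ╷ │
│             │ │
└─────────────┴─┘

Finding path from (0, 2) to (1, 4):
Path: (0,2) → (0,3) → (0,4) → (0,5) → (0,6) → (1,6) → (2,6) → (2,5) → (2,4) → (1,4)
Distance: 9 steps

Solution:

┌─┬───────────┬─┐
│ │  A → → → ↓│ │
│ │ ┌─╴ ┌───┐ │ │
│ │ │   │B  │↓│ │
│ │ │ ╶─┤ ╶─┘ ╵ │
│ │ │   │↑ ← ↲  │
│ │ └─┐ └─┬─────┤
│ │   │   │     │
│ └─╴ ├─┐ ╵ ┌─┐ │
│     │ │   │ │ │
│ ┌───┘ └─┬─┘ │ │
│ │       │   │ │
│ │ ╶───┐ ╵ ╷ └─┤
│ │     │   │   │
│ └─────┴───┘ ╷ │
│             │ │
└─────────────┴─┘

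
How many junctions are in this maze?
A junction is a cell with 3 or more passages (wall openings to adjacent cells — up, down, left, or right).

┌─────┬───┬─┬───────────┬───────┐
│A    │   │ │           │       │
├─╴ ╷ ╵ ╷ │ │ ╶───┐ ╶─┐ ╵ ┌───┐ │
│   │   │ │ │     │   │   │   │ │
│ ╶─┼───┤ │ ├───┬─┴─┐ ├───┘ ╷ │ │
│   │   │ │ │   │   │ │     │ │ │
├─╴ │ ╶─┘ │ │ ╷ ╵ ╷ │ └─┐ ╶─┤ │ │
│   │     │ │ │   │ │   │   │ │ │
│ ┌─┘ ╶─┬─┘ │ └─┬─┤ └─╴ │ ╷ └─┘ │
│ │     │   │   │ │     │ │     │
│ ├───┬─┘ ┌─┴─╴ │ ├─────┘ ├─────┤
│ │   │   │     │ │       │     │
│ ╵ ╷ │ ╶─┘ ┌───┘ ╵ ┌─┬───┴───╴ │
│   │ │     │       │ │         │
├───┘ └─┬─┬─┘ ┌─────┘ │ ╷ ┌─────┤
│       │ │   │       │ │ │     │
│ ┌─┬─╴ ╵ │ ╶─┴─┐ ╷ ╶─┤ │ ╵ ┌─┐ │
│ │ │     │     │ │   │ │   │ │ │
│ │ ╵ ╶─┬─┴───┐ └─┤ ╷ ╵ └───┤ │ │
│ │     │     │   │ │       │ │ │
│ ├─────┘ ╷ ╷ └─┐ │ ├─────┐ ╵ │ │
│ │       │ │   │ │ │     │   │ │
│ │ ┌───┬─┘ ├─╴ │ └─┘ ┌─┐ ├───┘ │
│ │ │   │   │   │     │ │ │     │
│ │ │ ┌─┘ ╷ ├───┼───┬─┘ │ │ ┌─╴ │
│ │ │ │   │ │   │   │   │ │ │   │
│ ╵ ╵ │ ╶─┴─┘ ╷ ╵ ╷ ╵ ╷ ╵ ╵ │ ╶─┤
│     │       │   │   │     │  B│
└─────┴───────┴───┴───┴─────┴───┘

Checking each cell for number of passages:

Junctions found (3+ passages):
  (0, 1): 3 passages
  (0, 9): 3 passages
  (2, 12): 3 passages
  (3, 2): 3 passages
  (3, 12): 3 passages
  (4, 2): 3 passages
  (6, 8): 3 passages
  (6, 12): 3 passages
  (7, 2): 3 passages
  (7, 8): 3 passages
  (7, 9): 3 passages
  (8, 3): 3 passages
  (8, 9): 3 passages
  (9, 2): 3 passages
  (9, 5): 3 passages
  (9, 11): 3 passages
  (11, 5): 3 passages
  (11, 15): 3 passages
  (12, 11): 3 passages
  (13, 1): 3 passages
  (13, 12): 3 passages
Total junctions: 21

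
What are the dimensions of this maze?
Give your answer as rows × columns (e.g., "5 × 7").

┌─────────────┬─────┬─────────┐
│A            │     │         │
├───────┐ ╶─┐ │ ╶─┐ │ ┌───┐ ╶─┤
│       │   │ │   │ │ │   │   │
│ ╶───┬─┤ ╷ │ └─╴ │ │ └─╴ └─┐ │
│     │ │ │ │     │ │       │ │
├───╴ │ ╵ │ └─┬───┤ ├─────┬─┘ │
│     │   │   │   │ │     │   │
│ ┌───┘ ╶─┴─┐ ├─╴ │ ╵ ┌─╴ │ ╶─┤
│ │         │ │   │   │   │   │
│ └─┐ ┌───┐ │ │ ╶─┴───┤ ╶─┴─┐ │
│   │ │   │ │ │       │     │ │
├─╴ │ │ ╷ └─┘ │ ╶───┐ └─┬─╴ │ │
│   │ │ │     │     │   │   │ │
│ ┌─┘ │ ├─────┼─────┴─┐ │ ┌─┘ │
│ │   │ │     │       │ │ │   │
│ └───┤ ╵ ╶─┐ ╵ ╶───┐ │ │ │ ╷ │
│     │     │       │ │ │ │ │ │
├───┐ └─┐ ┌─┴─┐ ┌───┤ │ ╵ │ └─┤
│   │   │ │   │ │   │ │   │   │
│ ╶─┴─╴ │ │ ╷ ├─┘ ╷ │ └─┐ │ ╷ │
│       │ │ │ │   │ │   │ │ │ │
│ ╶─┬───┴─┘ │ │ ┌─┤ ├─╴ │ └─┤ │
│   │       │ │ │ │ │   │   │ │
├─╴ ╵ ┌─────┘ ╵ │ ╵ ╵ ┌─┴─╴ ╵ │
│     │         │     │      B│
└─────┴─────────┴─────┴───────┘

Counting the maze dimensions:
Rows (vertical): 13
Columns (horizontal): 15
Dimensions: 13 × 15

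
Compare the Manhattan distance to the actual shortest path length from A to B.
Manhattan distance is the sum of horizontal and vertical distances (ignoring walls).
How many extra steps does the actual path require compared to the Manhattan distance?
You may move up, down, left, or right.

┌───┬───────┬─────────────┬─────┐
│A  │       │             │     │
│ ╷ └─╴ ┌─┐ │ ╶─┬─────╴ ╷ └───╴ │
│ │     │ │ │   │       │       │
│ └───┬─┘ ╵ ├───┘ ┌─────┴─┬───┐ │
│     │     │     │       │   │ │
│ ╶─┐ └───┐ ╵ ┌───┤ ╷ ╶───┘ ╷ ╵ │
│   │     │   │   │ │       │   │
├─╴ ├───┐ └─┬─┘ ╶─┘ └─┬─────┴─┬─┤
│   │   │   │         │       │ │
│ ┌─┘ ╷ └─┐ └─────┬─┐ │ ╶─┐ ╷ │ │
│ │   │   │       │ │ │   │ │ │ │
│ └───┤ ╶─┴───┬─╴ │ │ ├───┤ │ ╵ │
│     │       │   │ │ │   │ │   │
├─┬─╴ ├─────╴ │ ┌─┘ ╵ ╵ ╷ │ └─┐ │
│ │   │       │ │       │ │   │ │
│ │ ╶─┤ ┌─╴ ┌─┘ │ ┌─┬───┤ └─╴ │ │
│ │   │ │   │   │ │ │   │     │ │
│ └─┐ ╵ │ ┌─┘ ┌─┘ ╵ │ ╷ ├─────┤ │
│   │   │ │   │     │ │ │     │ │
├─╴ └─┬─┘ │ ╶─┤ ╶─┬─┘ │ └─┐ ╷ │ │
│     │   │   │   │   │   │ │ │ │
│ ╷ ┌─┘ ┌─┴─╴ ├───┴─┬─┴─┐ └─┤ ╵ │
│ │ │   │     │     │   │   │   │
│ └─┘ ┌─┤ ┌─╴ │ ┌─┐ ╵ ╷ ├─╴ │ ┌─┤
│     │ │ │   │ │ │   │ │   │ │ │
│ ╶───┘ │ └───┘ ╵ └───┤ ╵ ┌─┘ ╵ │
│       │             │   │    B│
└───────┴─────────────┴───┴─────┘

Manhattan distance: |13 - 0| + |15 - 0| = 28
Actual path length: 66
Extra steps: 66 - 28 = 38

Solution:

┌───┬───────┬─────────────┬─────┐
│A ↓│  ↱ → ↓│          ↱ ↓│     │
│ ╷ └─╴ ┌─┐ │ ╶─┬─────╴ ╷ └───╴ │
│ │↳ → ↑│ │↓│   │↱ → → ↑│↳ → → ↓│
│ └───┬─┘ ╵ ├───┘ ┌─────┴─┬───┐ │
│     │    ↓│↱ → ↑│↓ ↰    │↓ ↰│↓│
│ ╶─┐ └───┐ ╵ ┌───┤ ╷ ╶───┘ ╷ ╵ │
│   │     │↳ ↑│   │↓│↑ ← ← ↲│↑ ↲│
├─╴ ├───┐ └─┬─┘ ╶─┘ └─┬─────┴─┬─┤
│   │   │   │      ↳ ↓│    ↱ ↓│ │
│ ┌─┘ ╷ └─┐ └─────┬─┐ │ ╶─┐ ╷ │ │
│ │   │   │       │ │↓│   │↑│↓│ │
│ └───┤ ╶─┴───┬─╴ │ │ ├───┤ │ ╵ │
│     │       │   │ │↓│↱ ↓│↑│↳ ↓│
├─┬─╴ ├─────╴ │ ┌─┘ ╵ ╵ ╷ │ └─┐ │
│ │   │       │ │    ↳ ↑│↓│↑ ↰│↓│
│ │ ╶─┤ ┌─╴ ┌─┘ │ ┌─┬───┤ └─╴ │ │
│ │   │ │   │   │ │ │   │↳ → ↑│↓│
│ └─┐ ╵ │ ┌─┘ ┌─┘ ╵ │ ╷ ├─────┤ │
│   │   │ │   │     │ │ │     │↓│
├─╴ └─┬─┘ │ ╶─┤ ╶─┬─┘ │ └─┐ ╷ │ │
│     │   │   │   │   │   │ │ │↓│
│ ╷ ┌─┘ ┌─┴─╴ ├───┴─┬─┴─┐ └─┤ ╵ │
│ │ │   │     │     │   │   │↓ ↲│
│ └─┘ ┌─┤ ┌─╴ │ ┌─┐ ╵ ╷ ├─╴ │ ┌─┤
│     │ │ │   │ │ │   │ │   │↓│ │
│ ╶───┘ │ └───┘ ╵ └───┤ ╵ ┌─┘ ╵ │
│       │             │   │  ↳ B│
└───────┴─────────────┴───┴─────┘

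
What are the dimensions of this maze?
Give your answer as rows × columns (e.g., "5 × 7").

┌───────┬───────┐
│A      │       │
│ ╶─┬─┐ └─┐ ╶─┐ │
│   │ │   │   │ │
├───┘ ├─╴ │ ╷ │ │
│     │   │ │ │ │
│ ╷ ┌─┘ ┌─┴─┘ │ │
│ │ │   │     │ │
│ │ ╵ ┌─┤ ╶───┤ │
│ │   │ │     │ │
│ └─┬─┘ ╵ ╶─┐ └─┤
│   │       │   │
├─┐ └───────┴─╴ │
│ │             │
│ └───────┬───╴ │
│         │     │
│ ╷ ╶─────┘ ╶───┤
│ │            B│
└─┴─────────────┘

Counting the maze dimensions:
Rows (vertical): 9
Columns (horizontal): 8
Dimensions: 9 × 8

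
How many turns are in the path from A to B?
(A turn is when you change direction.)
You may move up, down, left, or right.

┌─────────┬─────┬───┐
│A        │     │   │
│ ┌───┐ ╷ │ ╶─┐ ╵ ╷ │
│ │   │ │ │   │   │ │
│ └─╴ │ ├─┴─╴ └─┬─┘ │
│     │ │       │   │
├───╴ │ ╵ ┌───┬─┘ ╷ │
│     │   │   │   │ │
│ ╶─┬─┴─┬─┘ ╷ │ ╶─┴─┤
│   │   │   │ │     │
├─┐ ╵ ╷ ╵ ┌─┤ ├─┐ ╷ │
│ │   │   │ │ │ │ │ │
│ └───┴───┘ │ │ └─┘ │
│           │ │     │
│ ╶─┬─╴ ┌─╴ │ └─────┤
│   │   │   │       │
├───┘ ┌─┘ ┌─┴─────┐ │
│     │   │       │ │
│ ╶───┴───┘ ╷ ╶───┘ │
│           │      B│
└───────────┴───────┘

Directions: down, down, right, right, down, left, left, down, right, down, right, up, right, down, right, up, right, up, right, down, down, down, down, right, right, right, down, down
Number of turns: 18

Solution:

┌─────────┬─────┬───┐
│A        │     │   │
│ ┌───┐ ╷ │ ╶─┐ ╵ ╷ │
│↓│   │ │ │   │   │ │
│ └─╴ │ ├─┴─╴ └─┬─┘ │
│↳ → ↓│ │       │   │
├───╴ │ ╵ ┌───┬─┘ ╷ │
│↓ ← ↲│   │↱ ↓│   │ │
│ ╶─┬─┴─┬─┘ ╷ │ ╶─┴─┤
│↳ ↓│↱ ↓│↱ ↑│↓│     │
├─┐ ╵ ╷ ╵ ┌─┤ ├─┐ ╷ │
│ │↳ ↑│↳ ↑│ │↓│ │ │ │
│ └───┴───┘ │ │ └─┘ │
│           │↓│     │
│ ╶─┬─╴ ┌─╴ │ └─────┤
│   │   │   │↳ → → ↓│
├───┘ ┌─┘ ┌─┴─────┐ │
│     │   │       │↓│
│ ╶───┴───┘ ╷ ╶───┘ │
│           │      B│
└───────────┴───────┘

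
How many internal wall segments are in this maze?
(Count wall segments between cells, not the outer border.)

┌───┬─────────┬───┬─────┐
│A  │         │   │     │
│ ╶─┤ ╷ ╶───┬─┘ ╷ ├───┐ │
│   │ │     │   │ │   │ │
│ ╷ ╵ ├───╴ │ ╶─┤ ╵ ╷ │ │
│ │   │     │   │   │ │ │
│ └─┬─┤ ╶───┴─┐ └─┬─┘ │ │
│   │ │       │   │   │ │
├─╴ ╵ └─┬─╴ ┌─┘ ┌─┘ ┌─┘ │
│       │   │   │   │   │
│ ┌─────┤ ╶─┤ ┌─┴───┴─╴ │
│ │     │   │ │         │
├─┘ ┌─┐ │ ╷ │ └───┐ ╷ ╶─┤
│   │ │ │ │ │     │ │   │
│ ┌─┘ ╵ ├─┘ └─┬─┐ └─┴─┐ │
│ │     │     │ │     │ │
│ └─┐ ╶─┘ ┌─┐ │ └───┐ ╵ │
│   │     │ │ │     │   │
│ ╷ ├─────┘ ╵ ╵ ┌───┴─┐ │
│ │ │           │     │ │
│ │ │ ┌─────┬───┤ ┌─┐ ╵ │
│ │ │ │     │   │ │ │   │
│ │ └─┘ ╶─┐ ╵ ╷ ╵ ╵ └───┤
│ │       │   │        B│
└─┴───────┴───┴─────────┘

Counting internal wall segments:
Total internal walls: 121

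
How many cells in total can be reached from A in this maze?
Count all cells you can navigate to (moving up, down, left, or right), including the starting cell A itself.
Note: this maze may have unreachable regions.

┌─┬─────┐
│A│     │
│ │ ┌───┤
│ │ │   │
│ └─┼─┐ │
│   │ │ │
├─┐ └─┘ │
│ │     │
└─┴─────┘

Using BFS/flood-fill to find all reachable cells from A:
Maze size: 4 × 4 = 16 total cells
6 cell(s) are walled off and cannot be reached from A.
Reachable cells: 10

Reachable region (· marks reachable cells):

┌─┬─────┐
│A│     │
│ │ ┌───┤
│·│ │· ·│
│ └─┼─┐ │
│· ·│ │·│
├─┐ └─┘ │
│ │· · ·│
└─┴─────┘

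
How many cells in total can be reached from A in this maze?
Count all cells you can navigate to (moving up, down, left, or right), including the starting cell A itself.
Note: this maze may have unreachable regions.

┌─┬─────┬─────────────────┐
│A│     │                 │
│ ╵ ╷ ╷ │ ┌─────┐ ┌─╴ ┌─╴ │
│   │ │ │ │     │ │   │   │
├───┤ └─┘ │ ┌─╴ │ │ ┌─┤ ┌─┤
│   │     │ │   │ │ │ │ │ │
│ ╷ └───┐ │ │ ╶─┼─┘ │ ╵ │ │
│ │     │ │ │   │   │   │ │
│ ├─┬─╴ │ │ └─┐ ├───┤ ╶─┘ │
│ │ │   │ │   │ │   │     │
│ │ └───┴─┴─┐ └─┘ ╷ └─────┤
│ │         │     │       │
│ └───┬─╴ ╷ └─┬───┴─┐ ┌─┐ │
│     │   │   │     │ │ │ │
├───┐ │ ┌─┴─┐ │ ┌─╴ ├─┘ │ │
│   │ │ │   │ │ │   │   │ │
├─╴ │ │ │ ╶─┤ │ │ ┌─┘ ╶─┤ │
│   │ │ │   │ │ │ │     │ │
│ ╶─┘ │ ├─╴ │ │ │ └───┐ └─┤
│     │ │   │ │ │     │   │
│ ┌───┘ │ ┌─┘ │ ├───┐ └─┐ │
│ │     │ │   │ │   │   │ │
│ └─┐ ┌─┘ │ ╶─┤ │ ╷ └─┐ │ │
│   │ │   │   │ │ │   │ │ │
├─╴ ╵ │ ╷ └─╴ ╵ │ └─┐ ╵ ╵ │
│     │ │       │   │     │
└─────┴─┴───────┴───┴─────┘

Using BFS/flood-fill to find all reachable cells from A:
Maze size: 13 × 13 = 169 total cells
128 cell(s) are walled off and cannot be reached from A.
Reachable cells: 41

Reachable region (· marks reachable cells):

┌─┬─────┬─────────────────┐
│A│· · ·│· · · · · · · · ·│
│ ╵ ╷ ╷ │ ┌─────┐ ┌─╴ ┌─╴ │
│· ·│·│·│·│     │·│· ·│· ·│
├───┤ └─┘ │ ┌─╴ │ │ ┌─┤ ┌─┤
│   │· · ·│ │   │·│·│·│·│·│
│ ╷ └───┐ │ │ ╶─┼─┘ │ ╵ │ │
│ │     │·│ │   │· ·│· ·│·│
│ ├─┬─╴ │ │ └─┐ ├───┤ ╶─┘ │
│ │ │   │·│   │ │   │· · ·│
│ │ └───┴─┴─┐ └─┘ ╷ └─────┤
│ │         │     │       │
│ └───┬─╴ ╷ └─┬───┴─┐ ┌─┐ │
│     │   │   │     │ │ │ │
├───┐ │ ┌─┴─┐ │ ┌─╴ ├─┘ │ │
│   │ │ │   │ │ │   │   │ │
├─╴ │ │ │ ╶─┤ │ │ ┌─┘ ╶─┤ │
│   │ │ │   │ │ │ │     │ │
│ ╶─┘ │ ├─╴ │ │ │ └───┐ └─┤
│     │ │   │ │ │     │   │
│ ┌───┘ │ ┌─┘ │ ├───┐ └─┐ │
│ │     │ │   │ │   │   │ │
│ └─┐ ┌─┘ │ ╶─┤ │ ╷ └─┐ │ │
│   │ │   │   │ │ │   │ │ │
├─╴ ╵ │ ╷ └─╴ ╵ │ └─┐ ╵ ╵ │
│     │ │       │   │     │
└─────┴─┴───────┴───┴─────┘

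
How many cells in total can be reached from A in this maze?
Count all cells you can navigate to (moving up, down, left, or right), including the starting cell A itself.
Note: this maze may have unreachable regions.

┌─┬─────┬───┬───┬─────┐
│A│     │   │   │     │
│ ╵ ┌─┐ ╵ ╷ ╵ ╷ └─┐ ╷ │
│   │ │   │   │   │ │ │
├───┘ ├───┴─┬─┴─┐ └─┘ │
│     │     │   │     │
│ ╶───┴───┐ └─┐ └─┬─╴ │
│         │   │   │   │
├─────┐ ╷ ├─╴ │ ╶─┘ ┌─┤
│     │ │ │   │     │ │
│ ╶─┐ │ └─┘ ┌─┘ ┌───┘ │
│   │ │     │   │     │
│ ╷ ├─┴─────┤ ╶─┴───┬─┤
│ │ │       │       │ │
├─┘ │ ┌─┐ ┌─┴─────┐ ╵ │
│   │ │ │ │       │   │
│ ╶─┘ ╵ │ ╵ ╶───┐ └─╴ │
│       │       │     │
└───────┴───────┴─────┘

Using BFS/flood-fill to find all reachable cells from A:
Maze size: 9 × 11 = 99 total cells
25 cell(s) are walled off and cannot be reached from A.
Reachable cells: 74

Reachable region (· marks reachable cells):

┌─┬─────┬───┬───┬─────┐
│A│· · ·│· ·│· ·│· · ·│
│ ╵ ┌─┐ ╵ ╷ ╵ ╷ └─┐ ╷ │
│· ·│ │· ·│· ·│· ·│·│·│
├───┘ ├───┴─┬─┴─┐ └─┘ │
│     │     │· ·│· · ·│
│ ╶───┴───┐ └─┐ └─┬─╴ │
│         │   │· ·│· ·│
├─────┐ ╷ ├─╴ │ ╶─┘ ┌─┤
│· · ·│ │ │   │· · ·│ │
│ ╶─┐ │ └─┘ ┌─┘ ┌───┘ │
│· ·│·│     │· ·│     │
│ ╷ ├─┴─────┤ ╶─┴───┬─┤
│·│·│· · · ·│· · · ·│·│
├─┘ │ ┌─┐ ┌─┴─────┐ ╵ │
│· ·│·│·│·│· · · ·│· ·│
│ ╶─┘ ╵ │ ╵ ╶───┐ └─╴ │
│· · · ·│· · · ·│· · ·│
└───────┴───────┴─────┘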